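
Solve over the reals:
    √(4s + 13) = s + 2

Square both sides: 4s + 13 = (s + 2)².
Expand and rearrange: s² - 9 = 0.
Solving gives s = 3 or s = -3.
Check each candidate in the original equation:
  s = 3: √(25) = 5, while s + 2 = 5 — valid.
  s = -3: √(1) = 1, while s + 2 = -1 — extraneous.

s = 3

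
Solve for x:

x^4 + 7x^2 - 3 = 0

x = -0.6365 or x = 0.6365

Let u = x^2. The equation becomes u^2 + 7u - 3 = 0.
By the quadratic formula, u = -7/2 + sqrt(61)/2 or u = -sqrt(61)/2 - 7/2.
x^2 = -7/2 + sqrt(61)/2 gives x = +/-sqrt(-7/2 + sqrt(61)/2) ~= +/-0.6365.
x^2 = -sqrt(61)/2 - 7/2 < 0 has no real solution.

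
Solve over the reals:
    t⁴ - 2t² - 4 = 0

Let u = t². The equation becomes u² - 2u - 4 = 0.
By the quadratic formula, u = 1 + √(5) or u = 1 - √(5).
t² = 1 + √(5) gives t = ±√(1 + √(5)) ≈ ±1.7989.
t² = 1 - √(5) < 0 has no real solution.

t = -1.7989 or t = 1.7989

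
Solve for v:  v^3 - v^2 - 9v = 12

Rearrange: v^3 - v^2 - 9v - 12 = 0.
Possible rational roots are divisors of -12. Testing v = 4 gives 0, so (v - 4) is a factor.
Divide: v^3 - v^2 - 9v - 12 = (v - 4)(v^2 + 3v + 3).
The quadratic v^2 + 3v + 3 has discriminant -3 < 0, so no further real roots.

v = 4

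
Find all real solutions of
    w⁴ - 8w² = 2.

Let u = w². The equation becomes u² - 8u - 2 = 0.
By the quadratic formula, u = 4 + 3·√(2) or u = 4 - 3·√(2).
w² = 4 + 3·√(2) gives w = ±√(4 + 3·√(2)) ≈ ±2.871.
w² = 4 - 3·√(2) < 0 has no real solution.

w = -2.871 or w = 2.871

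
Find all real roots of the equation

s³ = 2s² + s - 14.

Rearrange: s³ - 2s² - s + 14 = 0.
Possible rational roots are divisors of 14. Testing s = -2 gives 0, so (s + 2) is a factor.
Divide: s³ - 2s² - s + 14 = (s + 2)(s² - 4s + 7).
The quadratic s² - 4s + 7 has discriminant -12 < 0, so no further real roots.

s = -2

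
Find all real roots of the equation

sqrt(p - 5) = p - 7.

p = 9

Square both sides: p - 5 = (p - 7)^2.
Expand and rearrange: p^2 - 15p + 54 = 0.
Solving gives p = 9 or p = 6.
Check each candidate in the original equation:
  p = 9: sqrt(4) = 2, while p - 7 = 2 — valid.
  p = 6: sqrt(1) = 1, while p - 7 = -1 — extraneous.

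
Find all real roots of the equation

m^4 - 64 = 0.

m = -2.8284 or m = 2.8284

Let u = m^2. The equation becomes u^2 - 64 = 0.
Factor: (u + 8)(u - 8) = 0, so u = -8 or u = 8.
m^2 = -8 < 0 has no real solution.
m^2 = 8 gives m = +/-2*sqrt(2) ~= +/-2.8284.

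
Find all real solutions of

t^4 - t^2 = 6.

t = -1.7321 or t = 1.7321

Let u = t^2. The equation becomes u^2 - u - 6 = 0.
Factor: (u + 2)(u - 3) = 0, so u = -2 or u = 3.
t^2 = -2 < 0 has no real solution.
t^2 = 3 gives t = +/-sqrt(3) ~= +/-1.7321.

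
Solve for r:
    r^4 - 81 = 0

Let u = r^2. The equation becomes u^2 - 81 = 0.
Factor: (u - 9)(u + 9) = 0, so u = 9 or u = -9.
r^2 = 9 gives r = +/-3.
r^2 = -9 < 0 has no real solution.

r = -3 or r = 3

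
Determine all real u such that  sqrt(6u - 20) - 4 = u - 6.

u = 4 or u = 6

Isolate the radical: sqrt(6u - 20) = u - 2.
Square both sides: 6u - 20 = (u - 2)^2.
Expand and rearrange: u^2 - 10u + 24 = 0.
Solving gives u = 6 or u = 4.
Check each candidate in the original equation:
  u = 6: sqrt(16) = 4, while u - 2 = 4 — valid.
  u = 4: sqrt(4) = 2, while u - 2 = 2 — valid.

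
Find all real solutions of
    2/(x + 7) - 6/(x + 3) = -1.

Multiply both sides by (x + 7)(x + 3):
2(x + 3) - 6(x + 7) = -(x + 7)(x + 3).
Expand and collect terms: -x^2 - 6x + 15 = 0.
By the quadratic formula, x = (6 +/- sqrt(96)) / -2, so x ~= -7.899 or x ~= 1.899.
Neither value makes a denominator zero (x != -7, x != -3), so both are valid.

x = -7.899 or x = 1.899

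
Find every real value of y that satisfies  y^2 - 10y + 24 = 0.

Factor: (y - 4)(y - 6) = 0.
So y = 4 or y = 6.

y = 4 or y = 6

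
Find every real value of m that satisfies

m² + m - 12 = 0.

Factor: (m + 4)(m - 3) = 0.
So m = -4 or m = 3.

m = -4 or m = 3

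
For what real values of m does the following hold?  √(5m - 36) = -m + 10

Square both sides: 5m - 36 = (-m + 10)².
Expand and rearrange: m² - 25m + 136 = 0.
Solving gives m = 17 or m = 8.
Check each candidate in the original equation:
  m = 17: √(49) = 7, while -m + 10 = -7 — extraneous.
  m = 8: √(4) = 2, while -m + 10 = 2 — valid.

m = 8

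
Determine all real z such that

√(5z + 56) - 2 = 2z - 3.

z = 5

Isolate the radical: √(5z + 56) = 2z - 1.
Square both sides: 5z + 56 = (2z - 1)².
Expand and rearrange: 4z² - 9z - 55 = 0.
Solving gives z = 5 or z = -2.75.
Check each candidate in the original equation:
  z = 5: √(81) = 9, while 2z - 1 = 9 — valid.
  z = -2.75: √(42.25) = 6.5, while 2z - 1 = -6.5 — extraneous.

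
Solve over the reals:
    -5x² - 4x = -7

x = -1.649 or x = 0.849

Rearrange to standard form: -5x² - 4x + 7 = 0.
Discriminant: (-4)² − 4·(-5)·7 = 156.
Quadratic formula: x = (4 ± √156) / (-10).
So x = -√(39)/5 - 2/5 ≈ -1.649 or x = -2/5 + √(39)/5 ≈ 0.849.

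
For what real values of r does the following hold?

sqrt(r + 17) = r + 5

Square both sides: r + 17 = (r + 5)^2.
Expand and rearrange: r^2 + 9r + 8 = 0.
Solving gives r = -1 or r = -8.
Check each candidate in the original equation:
  r = -1: sqrt(16) = 4, while r + 5 = 4 — valid.
  r = -8: sqrt(9) = 3, while r + 5 = -3 — extraneous.

r = -1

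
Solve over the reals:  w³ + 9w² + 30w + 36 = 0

w = -3

Possible rational roots are divisors of 36. Testing w = -3 gives 0, so (w + 3) is a factor.
Divide: w³ + 9w² + 30w + 36 = (w + 3)(w² + 6w + 12).
The quadratic w² + 6w + 12 has discriminant -12 < 0, so no further real roots.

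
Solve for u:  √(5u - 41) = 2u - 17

Square both sides: 5u - 41 = (2u - 17)².
Expand and rearrange: 4u² - 73u + 330 = 0.
Solving gives u = 10 or u = 8.25.
Check each candidate in the original equation:
  u = 10: √(9) = 3, while 2u - 17 = 3 — valid.
  u = 8.25: √(0.25) = 0.5, while 2u - 17 = -0.5 — extraneous.

u = 10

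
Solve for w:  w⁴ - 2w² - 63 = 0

Let u = w². The equation becomes u² - 2u - 63 = 0.
Factor: (u - 9)(u + 7) = 0, so u = 9 or u = -7.
w² = 9 gives w = ±3.
w² = -7 < 0 has no real solution.

w = -3 or w = 3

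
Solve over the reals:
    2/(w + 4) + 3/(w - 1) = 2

Multiply both sides by (w + 4)(w - 1):
2(w - 1) + 3(w + 4) = 2(w + 4)(w - 1).
Expand and collect terms: 2w² + w - 18 = 0.
By the quadratic formula, w = (-1 ± √145) / 4, so w ≈ 2.7604 or w ≈ -3.2604.
Neither value makes a denominator zero (w ≠ -4, w ≠ 1), so both are valid.

w = -3.2604 or w = 2.7604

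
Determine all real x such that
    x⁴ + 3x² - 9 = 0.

Let u = x². The equation becomes u² + 3u - 9 = 0.
By the quadratic formula, u = -3/2 + 3·√(5)/2 or u = -3·√(5)/2 - 3/2.
x² = -3/2 + 3·√(5)/2 gives x = ±√(-3/2 + 3·√(5)/2) ≈ ±1.3617.
x² = -3·√(5)/2 - 3/2 < 0 has no real solution.

x = -1.3617 or x = 1.3617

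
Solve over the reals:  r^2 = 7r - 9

r = 1.6972 or r = 5.3028

Rearrange to standard form: r^2 - 7r + 9 = 0.
Discriminant: (-7)^2 - 4*1*9 = 13.
Quadratic formula: r = (7 +/- sqrt(13)) / 2.
So r = sqrt(13)/2 + 7/2 ~= 5.3028 or r = 7/2 - sqrt(13)/2 ~= 1.6972.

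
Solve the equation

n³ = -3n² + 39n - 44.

Rearrange: n³ + 3n² - 39n + 44 = 0.
Possible rational roots are divisors of 44. Testing n = 4 gives 0, so (n - 4) is a factor.
Divide: n³ + 3n² - 39n + 44 = (n - 4)(n² + 7n - 11).
Apply the quadratic formula to n² + 7n - 11 = 0: n = (-7 ± √93)/2, i.e. n ≈ 1.3218 or n ≈ -8.3218.

n = -8.3218 or n = 1.3218 or n = 4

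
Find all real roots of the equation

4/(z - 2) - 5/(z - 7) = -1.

Multiply both sides by (z - 2)(z - 7):
4(z - 7) - 5(z - 2) = -(z - 2)(z - 7).
Expand and collect terms: -z² + 10z + 4 = 0.
By the quadratic formula, z = (-10 ± √116) / -2, so z ≈ -0.3852 or z ≈ 10.3852.
Neither value makes a denominator zero (z ≠ 2, z ≠ 7), so both are valid.

z = -0.3852 or z = 10.3852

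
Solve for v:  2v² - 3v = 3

Rearrange to standard form: 2v² - 3v - 3 = 0.
Discriminant: (-3)² − 4·2·(-3) = 33.
Quadratic formula: v = (3 ± √33) / 4.
So v = 3/4 + √(33)/4 ≈ 2.1861 or v = 3/4 - √(33)/4 ≈ -0.6861.

v = -0.6861 or v = 2.1861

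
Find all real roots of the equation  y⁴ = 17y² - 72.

Let u = y². The equation becomes u² - 17u + 72 = 0.
Factor: (u - 8)(u - 9) = 0, so u = 8 or u = 9.
y² = 8 gives y = ±2·√(2) ≈ ±2.8284.
y² = 9 gives y = ±3.

y = -3 or y = -2.8284 or y = 2.8284 or y = 3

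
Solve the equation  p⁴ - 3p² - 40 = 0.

Let u = p². The equation becomes u² - 3u - 40 = 0.
Factor: (u - 8)(u + 5) = 0, so u = 8 or u = -5.
p² = 8 gives p = ±2·√(2) ≈ ±2.8284.
p² = -5 < 0 has no real solution.

p = -2.8284 or p = 2.8284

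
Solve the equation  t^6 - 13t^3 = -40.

t = 1.71 or t = 2

Let u = t^3. The equation becomes u^2 - 13u + 40 = 0.
Factor: (u - 8)(u - 5) = 0, so u = 8 or u = 5.
t^3 = 8 gives t = 2.
t^3 = 5 gives t = (5)^(1/3) ~= 1.71.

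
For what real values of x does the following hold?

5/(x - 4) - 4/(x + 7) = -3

Multiply both sides by (x - 4)(x + 7):
5(x + 7) - 4(x - 4) = -3(x - 4)(x + 7).
Expand and collect terms: -3x^2 - 10x + 33 = 0.
By the quadratic formula, x = (10 +/- sqrt(496)) / -6, so x ~= -5.3785 or x ~= 2.0452.
Neither value makes a denominator zero (x != 4, x != -7), so both are valid.

x = -5.3785 or x = 2.0452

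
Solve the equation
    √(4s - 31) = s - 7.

s = 8 or s = 10

Square both sides: 4s - 31 = (s - 7)².
Expand and rearrange: s² - 18s + 80 = 0.
Solving gives s = 10 or s = 8.
Check each candidate in the original equation:
  s = 10: √(9) = 3, while s - 7 = 3 — valid.
  s = 8: √(1) = 1, while s - 7 = 1 — valid.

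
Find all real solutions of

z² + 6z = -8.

z = -4 or z = -2

Bring every term to one side: z² + 6z + 8 = 0.
Factor: (z + 2)(z + 4) = 0.
So z = -2 or z = -4.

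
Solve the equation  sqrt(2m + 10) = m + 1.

Square both sides: 2m + 10 = (m + 1)^2.
Expand and rearrange: m^2 - 9 = 0.
Solving gives m = 3 or m = -3.
Check each candidate in the original equation:
  m = 3: sqrt(16) = 4, while m + 1 = 4 — valid.
  m = -3: sqrt(4) = 2, while m + 1 = -2 — extraneous.

m = 3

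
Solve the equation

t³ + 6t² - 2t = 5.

Rearrange: t³ + 6t² - 2t - 5 = 0.
Possible rational roots are divisors of -5. Testing t = 1 gives 0, so (t - 1) is a factor.
Divide: t³ + 6t² - 2t - 5 = (t - 1)(t² + 7t + 5).
Apply the quadratic formula to t² + 7t + 5 = 0: t = (-7 ± √29)/2, i.e. t ≈ -0.8074 or t ≈ -6.1926.

t = -6.1926 or t = -0.8074 or t = 1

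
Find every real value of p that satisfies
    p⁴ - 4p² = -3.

p = -1.7321 or p = -1 or p = 1 or p = 1.7321

Let u = p². The equation becomes u² - 4u + 3 = 0.
Factor: (u - 3)(u - 1) = 0, so u = 3 or u = 1.
p² = 3 gives p = ±√(3) ≈ ±1.7321.
p² = 1 gives p = ±1.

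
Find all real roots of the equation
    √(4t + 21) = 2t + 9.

t = -3

Square both sides: 4t + 21 = (2t + 9)².
Expand and rearrange: 4t² + 32t + 60 = 0.
Solving gives t = -3 or t = -5.
Check each candidate in the original equation:
  t = -3: √(9) = 3, while 2t + 9 = 3 — valid.
  t = -5: √(1) = 1, while 2t + 9 = -1 — extraneous.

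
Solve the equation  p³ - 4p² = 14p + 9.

p = -1.4051 or p = -1 or p = 6.4051

Rearrange: p³ - 4p² - 14p - 9 = 0.
Possible rational roots are divisors of -9. Testing p = -1 gives 0, so (p + 1) is a factor.
Divide: p³ - 4p² - 14p - 9 = (p + 1)(p² - 5p - 9).
Apply the quadratic formula to p² - 5p - 9 = 0: p = (5 ± √61)/2, i.e. p ≈ 6.4051 or p ≈ -1.4051.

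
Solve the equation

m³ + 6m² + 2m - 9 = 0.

m = -5.3028 or m = -1.6972 or m = 1

Possible rational roots are divisors of -9. Testing m = 1 gives 0, so (m - 1) is a factor.
Divide: m³ + 6m² + 2m - 9 = (m - 1)(m² + 7m + 9).
Apply the quadratic formula to m² + 7m + 9 = 0: m = (-7 ± √13)/2, i.e. m ≈ -1.6972 or m ≈ -5.3028.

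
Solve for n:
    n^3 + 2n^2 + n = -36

n = -4

Rearrange: n^3 + 2n^2 + n + 36 = 0.
Possible rational roots are divisors of 36. Testing n = -4 gives 0, so (n + 4) is a factor.
Divide: n^3 + 2n^2 + n + 36 = (n + 4)(n^2 - 2n + 9).
The quadratic n^2 - 2n + 9 has discriminant -32 < 0, so no further real roots.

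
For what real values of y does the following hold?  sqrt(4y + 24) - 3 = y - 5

Isolate the radical: sqrt(4y + 24) = y - 2.
Square both sides: 4y + 24 = (y - 2)^2.
Expand and rearrange: y^2 - 8y - 20 = 0.
Solving gives y = 10 or y = -2.
Check each candidate in the original equation:
  y = 10: sqrt(64) = 8, while y - 2 = 8 — valid.
  y = -2: sqrt(16) = 4, while y - 2 = -4 — extraneous.

y = 10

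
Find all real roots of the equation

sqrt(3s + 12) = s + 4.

Square both sides: 3s + 12 = (s + 4)^2.
Expand and rearrange: s^2 + 5s + 4 = 0.
Solving gives s = -1 or s = -4.
Check each candidate in the original equation:
  s = -1: sqrt(9) = 3, while s + 4 = 3 — valid.
  s = -4: sqrt(0) = 0, while s + 4 = 0 — valid.

s = -4 or s = -1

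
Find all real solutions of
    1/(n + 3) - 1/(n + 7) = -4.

Multiply both sides by (n + 3)(n + 7):
(n + 7) - (n + 3) = -4(n + 3)(n + 7).
Expand and collect terms: -4n^2 - 40n - 88 = 0.
By the quadratic formula, n = (40 +/- sqrt(192)) / -8, so n ~= -6.7321 or n ~= -3.2679.
Neither value makes a denominator zero (n != -3, n != -7), so both are valid.

n = -6.7321 or n = -3.2679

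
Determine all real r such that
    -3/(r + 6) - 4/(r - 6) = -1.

Multiply both sides by (r + 6)(r - 6):
-3(r - 6) - 4(r + 6) = -(r + 6)(r - 6).
Expand and collect terms: -r² + 7r + 42 = 0.
By the quadratic formula, r = (-7 ± √217) / -2, so r ≈ -3.8655 or r ≈ 10.8655.
Neither value makes a denominator zero (r ≠ -6, r ≠ 6), so both are valid.

r = -3.8655 or r = 10.8655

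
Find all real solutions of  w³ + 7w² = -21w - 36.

w = -4

Rearrange: w³ + 7w² + 21w + 36 = 0.
Possible rational roots are divisors of 36. Testing w = -4 gives 0, so (w + 4) is a factor.
Divide: w³ + 7w² + 21w + 36 = (w + 4)(w² + 3w + 9).
The quadratic w² + 3w + 9 has discriminant -27 < 0, so no further real roots.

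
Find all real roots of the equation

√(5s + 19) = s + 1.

s = 6

Square both sides: 5s + 19 = (s + 1)².
Expand and rearrange: s² - 3s - 18 = 0.
Solving gives s = 6 or s = -3.
Check each candidate in the original equation:
  s = 6: √(49) = 7, while s + 1 = 7 — valid.
  s = -3: √(4) = 2, while s + 1 = -2 — extraneous.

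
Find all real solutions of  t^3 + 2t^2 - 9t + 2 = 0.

Possible rational roots are divisors of 2. Testing t = 2 gives 0, so (t - 2) is a factor.
Divide: t^3 + 2t^2 - 9t + 2 = (t - 2)(t^2 + 4t - 1).
Apply the quadratic formula to t^2 + 4t - 1 = 0: t = (-4 +/- sqrt(20))/2, i.e. t ~= 0.2361 or t ~= -4.2361.

t = -4.2361 or t = 0.2361 or t = 2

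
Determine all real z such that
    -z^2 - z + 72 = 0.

z = -9 or z = 8

Factor: -1(z + 9)(z - 8) = 0.
So z = -9 or z = 8.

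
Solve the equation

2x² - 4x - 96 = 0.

Factor: 2(x + 6)(x - 8) = 0.
So x = -6 or x = 8.

x = -6 or x = 8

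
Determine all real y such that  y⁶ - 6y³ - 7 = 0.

y = -1 or y = 1.9129

Let u = y³. The equation becomes u² - 6u - 7 = 0.
Factor: (u - 7)(u + 1) = 0, so u = 7 or u = -1.
y³ = 7 gives y = ∛(7) ≈ 1.9129.
y³ = -1 gives y = -1.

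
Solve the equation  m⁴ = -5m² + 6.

m = -1 or m = 1

Let u = m². The equation becomes u² + 5u - 6 = 0.
Factor: (u - 1)(u + 6) = 0, so u = 1 or u = -6.
m² = 1 gives m = ±1.
m² = -6 < 0 has no real solution.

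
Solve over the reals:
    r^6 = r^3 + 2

r = -1 or r = 1.2599

Let u = r^3. The equation becomes u^2 - u - 2 = 0.
Factor: (u + 1)(u - 2) = 0, so u = -1 or u = 2.
r^3 = -1 gives r = -1.
r^3 = 2 gives r = (2)^(1/3) ~= 1.2599.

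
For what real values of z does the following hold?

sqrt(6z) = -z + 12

Square both sides: 6z = (-z + 12)^2.
Expand and rearrange: z^2 - 30z + 144 = 0.
Solving gives z = 24 or z = 6.
Check each candidate in the original equation:
  z = 24: sqrt(144) = 12, while -z + 12 = -12 — extraneous.
  z = 6: sqrt(36) = 6, while -z + 12 = 6 — valid.

z = 6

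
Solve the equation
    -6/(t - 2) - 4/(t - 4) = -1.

Multiply both sides by (t - 2)(t - 4):
-6(t - 4) - 4(t - 2) = -(t - 2)(t - 4).
Expand and collect terms: -t² + 16t - 40 = 0.
By the quadratic formula, t = (-16 ± √96) / -2, so t ≈ 3.101 or t ≈ 12.899.
Neither value makes a denominator zero (t ≠ 2, t ≠ 4), so both are valid.

t = 3.101 or t = 12.899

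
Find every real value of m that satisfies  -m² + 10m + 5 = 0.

Discriminant: (10)² − 4·(-1)·5 = 120.
Quadratic formula: m = (-10 ± √120) / (-2).
So m = 5 - √(30) ≈ -0.4772 or m = 5 + √(30) ≈ 10.4772.

m = -0.4772 or m = 10.4772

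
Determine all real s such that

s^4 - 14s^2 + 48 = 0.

Let u = s^2. The equation becomes u^2 - 14u + 48 = 0.
Factor: (u - 8)(u - 6) = 0, so u = 8 or u = 6.
s^2 = 8 gives s = +/-2*sqrt(2) ~= +/-2.8284.
s^2 = 6 gives s = +/-sqrt(6) ~= +/-2.4495.

s = -2.8284 or s = -2.4495 or s = 2.4495 or s = 2.8284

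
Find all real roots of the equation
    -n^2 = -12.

n = -3.4641 or n = 3.4641

Rearrange to standard form: -n^2 + 12 = 0.
Discriminant: (0)^2 - 4*(-1)*12 = 48.
Quadratic formula: n = (0 +/- sqrt(48)) / (-2).
So n = -2*sqrt(3) ~= -3.4641 or n = 2*sqrt(3) ~= 3.4641.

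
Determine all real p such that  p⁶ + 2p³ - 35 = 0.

p = -1.9129 or p = 1.71

Let u = p³. The equation becomes u² + 2u - 35 = 0.
Factor: (u - 5)(u + 7) = 0, so u = 5 or u = -7.
p³ = 5 gives p = ∛(5) ≈ 1.71.
p³ = -7 gives p = -∛(7) ≈ -1.9129.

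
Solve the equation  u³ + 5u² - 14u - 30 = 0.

Possible rational roots are divisors of -30. Testing u = 3 gives 0, so (u - 3) is a factor.
Divide: u³ + 5u² - 14u - 30 = (u - 3)(u² + 8u + 10).
Apply the quadratic formula to u² + 8u + 10 = 0: u = (-8 ± √24)/2, i.e. u ≈ -1.5505 or u ≈ -6.4495.

u = -6.4495 or u = -1.5505 or u = 3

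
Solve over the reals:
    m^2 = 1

m = -1 or m = 1

Bring every term to one side: m^2 - 1 = 0.
Factor: (m + 1)(m - 1) = 0.
So m = -1 or m = 1.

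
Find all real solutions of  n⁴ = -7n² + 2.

n = -0.5243 or n = 0.5243

Let u = n². The equation becomes u² + 7u - 2 = 0.
By the quadratic formula, u = -7/2 + √(57)/2 or u = -√(57)/2 - 7/2.
n² = -7/2 + √(57)/2 gives n = ±√(-7/2 + √(57)/2) ≈ ±0.5243.
n² = -√(57)/2 - 7/2 < 0 has no real solution.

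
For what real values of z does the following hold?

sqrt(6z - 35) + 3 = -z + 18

z = 10

Isolate the radical: sqrt(6z - 35) = -z + 15.
Square both sides: 6z - 35 = (-z + 15)^2.
Expand and rearrange: z^2 - 36z + 260 = 0.
Solving gives z = 26 or z = 10.
Check each candidate in the original equation:
  z = 26: sqrt(121) = 11, while -z + 15 = -11 — extraneous.
  z = 10: sqrt(25) = 5, while -z + 15 = 5 — valid.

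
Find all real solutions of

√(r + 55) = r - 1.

r = 9

Square both sides: r + 55 = (r - 1)².
Expand and rearrange: r² - 3r - 54 = 0.
Solving gives r = 9 or r = -6.
Check each candidate in the original equation:
  r = 9: √(64) = 8, while r - 1 = 8 — valid.
  r = -6: √(49) = 7, while r - 1 = -7 — extraneous.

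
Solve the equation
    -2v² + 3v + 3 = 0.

Discriminant: (3)² − 4·(-2)·3 = 33.
Quadratic formula: v = (-3 ± √33) / (-4).
So v = 3/4 - √(33)/4 ≈ -0.6861 or v = 3/4 + √(33)/4 ≈ 2.1861.

v = -0.6861 or v = 2.1861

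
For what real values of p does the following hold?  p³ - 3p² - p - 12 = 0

p = 4

Possible rational roots are divisors of -12. Testing p = 4 gives 0, so (p - 4) is a factor.
Divide: p³ - 3p² - p - 12 = (p - 4)(p² + p + 3).
The quadratic p² + p + 3 has discriminant -11 < 0, so no further real roots.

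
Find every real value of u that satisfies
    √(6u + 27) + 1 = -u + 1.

Isolate the radical: √(6u + 27) = -u.
Square both sides: 6u + 27 = (-u)².
Expand and rearrange: u² - 6u - 27 = 0.
Solving gives u = 9 or u = -3.
Check each candidate in the original equation:
  u = 9: √(81) = 9, while -u = -9 — extraneous.
  u = -3: √(9) = 3, while -u = 3 — valid.

u = -3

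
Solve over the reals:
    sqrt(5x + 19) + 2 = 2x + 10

x = -3.75 or x = -3

Isolate the radical: sqrt(5x + 19) = 2x + 8.
Square both sides: 5x + 19 = (2x + 8)^2.
Expand and rearrange: 4x^2 + 27x + 45 = 0.
Solving gives x = -3 or x = -3.75.
Check each candidate in the original equation:
  x = -3: sqrt(4) = 2, while 2x + 8 = 2 — valid.
  x = -3.75: sqrt(0.25) = 0.5, while 2x + 8 = 0.5 — valid.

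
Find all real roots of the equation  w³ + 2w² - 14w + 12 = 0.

w = -5.1623 or w = 1.1623 or w = 2

Possible rational roots are divisors of 12. Testing w = 2 gives 0, so (w - 2) is a factor.
Divide: w³ + 2w² - 14w + 12 = (w - 2)(w² + 4w - 6).
Apply the quadratic formula to w² + 4w - 6 = 0: w = (-4 ± √40)/2, i.e. w ≈ 1.1623 or w ≈ -5.1623.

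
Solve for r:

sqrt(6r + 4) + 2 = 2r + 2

Isolate the radical: sqrt(6r + 4) = 2r.
Square both sides: 6r + 4 = (2r)^2.
Expand and rearrange: 4r^2 - 6r - 4 = 0.
Solving gives r = 2 or r = -0.5.
Check each candidate in the original equation:
  r = 2: sqrt(16) = 4, while 2r = 4 — valid.
  r = -0.5: sqrt(1) = 1, while 2r = -1 — extraneous.

r = 2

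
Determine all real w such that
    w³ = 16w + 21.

w = -3 or w = -1.5414 or w = 4.5414

Rearrange: w³ - 16w - 21 = 0.
Possible rational roots are divisors of -21. Testing w = -3 gives 0, so (w + 3) is a factor.
Divide: w³ - 16w - 21 = (w + 3)(w² - 3w - 7).
Apply the quadratic formula to w² - 3w - 7 = 0: w = (3 ± √37)/2, i.e. w ≈ 4.5414 or w ≈ -1.5414.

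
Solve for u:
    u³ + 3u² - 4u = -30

Rearrange: u³ + 3u² - 4u + 30 = 0.
Possible rational roots are divisors of 30. Testing u = -5 gives 0, so (u + 5) is a factor.
Divide: u³ + 3u² - 4u + 30 = (u + 5)(u² - 2u + 6).
The quadratic u² - 2u + 6 has discriminant -20 < 0, so no further real roots.

u = -5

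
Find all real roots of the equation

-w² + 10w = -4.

Rearrange to standard form: -w² + 10w + 4 = 0.
Discriminant: (10)² − 4·(-1)·4 = 116.
Quadratic formula: w = (-10 ± √116) / (-2).
So w = 5 - √(29) ≈ -0.3852 or w = 5 + √(29) ≈ 10.3852.

w = -0.3852 or w = 10.3852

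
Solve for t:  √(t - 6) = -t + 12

t = 10

Square both sides: t - 6 = (-t + 12)².
Expand and rearrange: t² - 25t + 150 = 0.
Solving gives t = 15 or t = 10.
Check each candidate in the original equation:
  t = 15: √(9) = 3, while -t + 12 = -3 — extraneous.
  t = 10: √(4) = 2, while -t + 12 = 2 — valid.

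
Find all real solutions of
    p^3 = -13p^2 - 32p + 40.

p = -8.899 or p = -5 or p = 0.899

Rearrange: p^3 + 13p^2 + 32p - 40 = 0.
Possible rational roots are divisors of -40. Testing p = -5 gives 0, so (p + 5) is a factor.
Divide: p^3 + 13p^2 + 32p - 40 = (p + 5)(p^2 + 8p - 8).
Apply the quadratic formula to p^2 + 8p - 8 = 0: p = (-8 +/- sqrt(96))/2, i.e. p ~= 0.899 or p ~= -8.899.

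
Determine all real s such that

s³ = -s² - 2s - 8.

Rearrange: s³ + s² + 2s + 8 = 0.
Possible rational roots are divisors of 8. Testing s = -2 gives 0, so (s + 2) is a factor.
Divide: s³ + s² + 2s + 8 = (s + 2)(s² - s + 4).
The quadratic s² - s + 4 has discriminant -15 < 0, so no further real roots.

s = -2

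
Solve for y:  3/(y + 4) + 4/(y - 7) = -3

Multiply both sides by (y + 4)(y - 7):
3(y - 7) + 4(y + 4) = -3(y + 4)(y - 7).
Expand and collect terms: -3y^2 + 2y + 89 = 0.
By the quadratic formula, y = (-2 +/- sqrt(1072)) / -6, so y ~= -5.1236 or y ~= 5.7902.
Neither value makes a denominator zero (y != -4, y != 7), so both are valid.

y = -5.1236 or y = 5.7902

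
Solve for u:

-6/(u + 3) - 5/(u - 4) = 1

Multiply both sides by (u + 3)(u - 4):
-6(u - 4) - 5(u + 3) = (u + 3)(u - 4).
Expand and collect terms: u² + 10u - 21 = 0.
By the quadratic formula, u = (-10 ± √184) / 2, so u ≈ 1.7823 or u ≈ -11.7823.
Neither value makes a denominator zero (u ≠ -3, u ≠ 4), so both are valid.

u = -11.7823 or u = 1.7823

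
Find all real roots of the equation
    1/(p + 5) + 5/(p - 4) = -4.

Multiply both sides by (p + 5)(p - 4):
(p - 4) + 5(p + 5) = -4(p + 5)(p - 4).
Expand and collect terms: -4p² - 10p + 59 = 0.
By the quadratic formula, p = (10 ± √1044) / -8, so p ≈ -5.2889 or p ≈ 2.7889.
Neither value makes a denominator zero (p ≠ -5, p ≠ 4), so both are valid.

p = -5.2889 or p = 2.7889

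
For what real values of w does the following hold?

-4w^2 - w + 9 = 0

w = -1.6302 or w = 1.3802

Discriminant: (-1)^2 - 4*(-4)*9 = 145.
Quadratic formula: w = (1 +/- sqrt(145)) / (-8).
So w = -sqrt(145)/8 - 1/8 ~= -1.6302 or w = -1/8 + sqrt(145)/8 ~= 1.3802.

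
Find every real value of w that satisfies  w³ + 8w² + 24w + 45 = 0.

w = -5

Possible rational roots are divisors of 45. Testing w = -5 gives 0, so (w + 5) is a factor.
Divide: w³ + 8w² + 24w + 45 = (w + 5)(w² + 3w + 9).
The quadratic w² + 3w + 9 has discriminant -27 < 0, so no further real roots.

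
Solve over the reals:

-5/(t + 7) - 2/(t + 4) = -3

t = -5.7863 or t = -2.8804

Multiply both sides by (t + 7)(t + 4):
-5(t + 4) - 2(t + 7) = -3(t + 7)(t + 4).
Expand and collect terms: -3t^2 - 26t - 50 = 0.
By the quadratic formula, t = (26 +/- sqrt(76)) / -6, so t ~= -5.7863 or t ~= -2.8804.
Neither value makes a denominator zero (t != -7, t != -4), so both are valid.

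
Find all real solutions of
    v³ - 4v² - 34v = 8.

v = -4 or v = -0.2426 or v = 8.2426

Rearrange: v³ - 4v² - 34v - 8 = 0.
Possible rational roots are divisors of -8. Testing v = -4 gives 0, so (v + 4) is a factor.
Divide: v³ - 4v² - 34v - 8 = (v + 4)(v² - 8v - 2).
Apply the quadratic formula to v² - 8v - 2 = 0: v = (8 ± √72)/2, i.e. v ≈ 8.2426 or v ≈ -0.2426.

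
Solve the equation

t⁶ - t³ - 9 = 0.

t = -1.3647 or t = 1.5243

Let u = t³. The equation becomes u² - u - 9 = 0.
By the quadratic formula, u = 1/2 + √(37)/2 or u = 1/2 - √(37)/2.
t³ = 1/2 + √(37)/2 gives t = ∛(1/2 + √(37)/2) ≈ 1.5243.
t³ = 1/2 - √(37)/2 gives t = -∛(-1/2 + √(37)/2) ≈ -1.3647.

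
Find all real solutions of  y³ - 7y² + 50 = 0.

Possible rational roots are divisors of 50. Testing y = 5 gives 0, so (y - 5) is a factor.
Divide: y³ - 7y² + 50 = (y - 5)(y² - 2y - 10).
Apply the quadratic formula to y² - 2y - 10 = 0: y = (2 ± √44)/2, i.e. y ≈ 4.3166 or y ≈ -2.3166.

y = -2.3166 or y = 4.3166 or y = 5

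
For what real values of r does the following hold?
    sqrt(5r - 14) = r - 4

Square both sides: 5r - 14 = (r - 4)^2.
Expand and rearrange: r^2 - 13r + 30 = 0.
Solving gives r = 10 or r = 3.
Check each candidate in the original equation:
  r = 10: sqrt(36) = 6, while r - 4 = 6 — valid.
  r = 3: sqrt(1) = 1, while r - 4 = -1 — extraneous.

r = 10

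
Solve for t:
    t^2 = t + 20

t = -4 or t = 5

Bring every term to one side: t^2 - t - 20 = 0.
Factor: (t - 5)(t + 4) = 0.
So t = 5 or t = -4.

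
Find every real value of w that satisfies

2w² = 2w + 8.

w = -1.5616 or w = 2.5616

Rearrange to standard form: 2w² - 2w - 8 = 0.
Discriminant: (-2)² − 4·2·(-8) = 68.
Quadratic formula: w = (2 ± √68) / 4.
So w = 1/2 + √(17)/2 ≈ 2.5616 or w = 1/2 - √(17)/2 ≈ -1.5616.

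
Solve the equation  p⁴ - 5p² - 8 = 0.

p = -2.505 or p = 2.505

Let u = p². The equation becomes u² - 5u - 8 = 0.
By the quadratic formula, u = 5/2 + √(57)/2 or u = 5/2 - √(57)/2.
p² = 5/2 + √(57)/2 gives p = ±√(5/2 + √(57)/2) ≈ ±2.505.
p² = 5/2 - √(57)/2 < 0 has no real solution.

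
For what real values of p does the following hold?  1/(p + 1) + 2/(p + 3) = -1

Multiply both sides by (p + 1)(p + 3):
(p + 3) + 2(p + 1) = -(p + 1)(p + 3).
Expand and collect terms: -p² - 7p - 8 = 0.
By the quadratic formula, p = (7 ± √17) / -2, so p ≈ -5.5616 or p ≈ -1.4384.
Neither value makes a denominator zero (p ≠ -1, p ≠ -3), so both are valid.

p = -5.5616 or p = -1.4384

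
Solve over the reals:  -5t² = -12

Rearrange to standard form: -5t² + 12 = 0.
Discriminant: (0)² − 4·(-5)·12 = 240.
Quadratic formula: t = (0 ± √240) / (-10).
So t = -2·√(15)/5 ≈ -1.5492 or t = 2·√(15)/5 ≈ 1.5492.

t = -1.5492 or t = 1.5492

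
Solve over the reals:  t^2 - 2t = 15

Bring every term to one side: t^2 - 2t - 15 = 0.
Factor: (t - 5)(t + 3) = 0.
So t = 5 or t = -3.

t = -3 or t = 5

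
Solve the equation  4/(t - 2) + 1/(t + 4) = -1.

Multiply both sides by (t - 2)(t + 4):
4(t + 4) + (t - 2) = -(t - 2)(t + 4).
Expand and collect terms: -t² - 7t - 6 = 0.
Factor or apply the quadratic formula: t = -6 or t = -1.
Neither value makes a denominator zero (t ≠ 2, t ≠ -4), so both are valid.

t = -6 or t = -1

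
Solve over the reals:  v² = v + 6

Bring every term to one side: v² - v - 6 = 0.
Factor: (v + 2)(v - 3) = 0.
So v = -2 or v = 3.

v = -2 or v = 3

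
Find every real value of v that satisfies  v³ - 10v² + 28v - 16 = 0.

v = 0.7639 or v = 4 or v = 5.2361

Possible rational roots are divisors of -16. Testing v = 4 gives 0, so (v - 4) is a factor.
Divide: v³ - 10v² + 28v - 16 = (v - 4)(v² - 6v + 4).
Apply the quadratic formula to v² - 6v + 4 = 0: v = (6 ± √20)/2, i.e. v ≈ 5.2361 or v ≈ 0.7639.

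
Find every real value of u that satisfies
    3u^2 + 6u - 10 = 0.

Discriminant: (6)^2 - 4*3*(-10) = 156.
Quadratic formula: u = (-6 +/- sqrt(156)) / 6.
So u = -1 + sqrt(39)/3 ~= 1.0817 or u = -sqrt(39)/3 - 1 ~= -3.0817.

u = -3.0817 or u = 1.0817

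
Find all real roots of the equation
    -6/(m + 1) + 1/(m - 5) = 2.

m = -3.8394 or m = 5.3394

Multiply both sides by (m + 1)(m - 5):
-6(m - 5) + (m + 1) = 2(m + 1)(m - 5).
Expand and collect terms: 2m^2 - 3m - 41 = 0.
By the quadratic formula, m = (3 +/- sqrt(337)) / 4, so m ~= 5.3394 or m ~= -3.8394.
Neither value makes a denominator zero (m != -1, m != 5), so both are valid.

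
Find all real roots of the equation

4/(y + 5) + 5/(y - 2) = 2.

y = -3.6161 or y = 5.1161

Multiply both sides by (y + 5)(y - 2):
4(y - 2) + 5(y + 5) = 2(y + 5)(y - 2).
Expand and collect terms: 2y² - 3y - 37 = 0.
By the quadratic formula, y = (3 ± √305) / 4, so y ≈ 5.1161 or y ≈ -3.6161.
Neither value makes a denominator zero (y ≠ -5, y ≠ 2), so both are valid.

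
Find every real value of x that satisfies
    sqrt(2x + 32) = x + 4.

Square both sides: 2x + 32 = (x + 4)^2.
Expand and rearrange: x^2 + 6x - 16 = 0.
Solving gives x = 2 or x = -8.
Check each candidate in the original equation:
  x = 2: sqrt(36) = 6, while x + 4 = 6 — valid.
  x = -8: sqrt(16) = 4, while x + 4 = -4 — extraneous.

x = 2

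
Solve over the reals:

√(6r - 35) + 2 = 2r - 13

r = 10

Isolate the radical: √(6r - 35) = 2r - 15.
Square both sides: 6r - 35 = (2r - 15)².
Expand and rearrange: 4r² - 66r + 260 = 0.
Solving gives r = 10 or r = 6.5.
Check each candidate in the original equation:
  r = 10: √(25) = 5, while 2r - 15 = 5 — valid.
  r = 6.5: √(4) = 2, while 2r - 15 = -2 — extraneous.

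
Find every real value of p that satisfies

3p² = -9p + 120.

Bring every term to one side: 3p² + 9p - 120 = 0.
Factor: 3(p - 5)(p + 8) = 0.
So p = 5 or p = -8.

p = -8 or p = 5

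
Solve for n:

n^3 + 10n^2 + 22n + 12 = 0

n = -7.1623 or n = -2 or n = -0.8377

Possible rational roots are divisors of 12. Testing n = -2 gives 0, so (n + 2) is a factor.
Divide: n^3 + 10n^2 + 22n + 12 = (n + 2)(n^2 + 8n + 6).
Apply the quadratic formula to n^2 + 8n + 6 = 0: n = (-8 +/- sqrt(40))/2, i.e. n ~= -0.8377 or n ~= -7.1623.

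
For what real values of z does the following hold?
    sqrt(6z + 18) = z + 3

Square both sides: 6z + 18 = (z + 3)^2.
Expand and rearrange: z^2 - 9 = 0.
Solving gives z = 3 or z = -3.
Check each candidate in the original equation:
  z = 3: sqrt(36) = 6, while z + 3 = 6 — valid.
  z = -3: sqrt(0) = 0, while z + 3 = 0 — valid.

z = -3 or z = 3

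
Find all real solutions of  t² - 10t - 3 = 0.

Discriminant: (-10)² − 4·1·(-3) = 112.
Quadratic formula: t = (10 ± √112) / 2.
So t = 5 + 2·√(7) ≈ 10.2915 or t = 5 - 2·√(7) ≈ -0.2915.

t = -0.2915 or t = 10.2915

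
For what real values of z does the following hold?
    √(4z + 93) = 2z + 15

z = -3

Square both sides: 4z + 93 = (2z + 15)².
Expand and rearrange: 4z² + 56z + 132 = 0.
Solving gives z = -3 or z = -11.
Check each candidate in the original equation:
  z = -3: √(81) = 9, while 2z + 15 = 9 — valid.
  z = -11: √(49) = 7, while 2z + 15 = -7 — extraneous.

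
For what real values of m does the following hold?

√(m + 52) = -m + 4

m = -3

Square both sides: m + 52 = (-m + 4)².
Expand and rearrange: m² - 9m - 36 = 0.
Solving gives m = 12 or m = -3.
Check each candidate in the original equation:
  m = 12: √(64) = 8, while -m + 4 = -8 — extraneous.
  m = -3: √(49) = 7, while -m + 4 = 7 — valid.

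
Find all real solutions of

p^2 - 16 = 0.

p = -4 or p = 4

Factor: (p - 4)(p + 4) = 0.
So p = 4 or p = -4.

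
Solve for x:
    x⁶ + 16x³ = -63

Let u = x³. The equation becomes u² + 16u + 63 = 0.
Factor: (u + 9)(u + 7) = 0, so u = -9 or u = -7.
x³ = -9 gives x = -∛(9) ≈ -2.0801.
x³ = -7 gives x = -∛(7) ≈ -1.9129.

x = -2.0801 or x = -1.9129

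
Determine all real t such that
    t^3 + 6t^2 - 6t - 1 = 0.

t = -6.8541 or t = -0.1459 or t = 1

Possible rational roots are divisors of -1. Testing t = 1 gives 0, so (t - 1) is a factor.
Divide: t^3 + 6t^2 - 6t - 1 = (t - 1)(t^2 + 7t + 1).
Apply the quadratic formula to t^2 + 7t + 1 = 0: t = (-7 +/- sqrt(45))/2, i.e. t ~= -0.1459 or t ~= -6.8541.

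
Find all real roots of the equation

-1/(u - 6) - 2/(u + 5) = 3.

u = -5.6862 or u = 5.6862

Multiply both sides by (u - 6)(u + 5):
-(u + 5) - 2(u - 6) = 3(u - 6)(u + 5).
Expand and collect terms: 3u² - 97 = 0.
By the quadratic formula, u = (0 ± √1164) / 6, so u ≈ 5.6862 or u ≈ -5.6862.
Neither value makes a denominator zero (u ≠ 6, u ≠ -5), so both are valid.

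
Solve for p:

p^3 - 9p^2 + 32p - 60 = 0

Possible rational roots are divisors of -60. Testing p = 5 gives 0, so (p - 5) is a factor.
Divide: p^3 - 9p^2 + 32p - 60 = (p - 5)(p^2 - 4p + 12).
The quadratic p^2 - 4p + 12 has discriminant -32 < 0, so no further real roots.

p = 5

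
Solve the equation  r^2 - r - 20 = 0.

Factor: (r + 4)(r - 5) = 0.
So r = -4 or r = 5.

r = -4 or r = 5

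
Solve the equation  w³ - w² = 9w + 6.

Rearrange: w³ - w² - 9w - 6 = 0.
Possible rational roots are divisors of -6. Testing w = -2 gives 0, so (w + 2) is a factor.
Divide: w³ - w² - 9w - 6 = (w + 2)(w² - 3w - 3).
Apply the quadratic formula to w² - 3w - 3 = 0: w = (3 ± √21)/2, i.e. w ≈ 3.7913 or w ≈ -0.7913.

w = -2 or w = -0.7913 or w = 3.7913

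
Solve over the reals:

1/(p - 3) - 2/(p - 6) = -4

Multiply both sides by (p - 3)(p - 6):
(p - 6) - 2(p - 3) = -4(p - 3)(p - 6).
Expand and collect terms: -4p² + 37p - 72 = 0.
By the quadratic formula, p = (-37 ± √217) / -8, so p ≈ 2.7836 or p ≈ 6.4664.
Neither value makes a denominator zero (p ≠ 3, p ≠ 6), so both are valid.

p = 2.7836 or p = 6.4664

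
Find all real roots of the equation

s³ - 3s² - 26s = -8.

Rearrange: s³ - 3s² - 26s + 8 = 0.
Possible rational roots are divisors of 8. Testing s = -4 gives 0, so (s + 4) is a factor.
Divide: s³ - 3s² - 26s + 8 = (s + 4)(s² - 7s + 2).
Apply the quadratic formula to s² - 7s + 2 = 0: s = (7 ± √41)/2, i.e. s ≈ 6.7016 or s ≈ 0.2984.

s = -4 or s = 0.2984 or s = 6.7016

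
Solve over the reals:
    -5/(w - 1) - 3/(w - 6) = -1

w = 3.3467 or w = 11.6533

Multiply both sides by (w - 1)(w - 6):
-5(w - 6) - 3(w - 1) = -(w - 1)(w - 6).
Expand and collect terms: -w^2 + 15w - 39 = 0.
By the quadratic formula, w = (-15 +/- sqrt(69)) / -2, so w ~= 3.3467 or w ~= 11.6533.
Neither value makes a denominator zero (w != 1, w != 6), so both are valid.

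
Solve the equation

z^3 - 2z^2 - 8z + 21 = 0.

Possible rational roots are divisors of 21. Testing z = -3 gives 0, so (z + 3) is a factor.
Divide: z^3 - 2z^2 - 8z + 21 = (z + 3)(z^2 - 5z + 7).
The quadratic z^2 - 5z + 7 has discriminant -3 < 0, so no further real roots.

z = -3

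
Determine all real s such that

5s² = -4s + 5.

Rearrange to standard form: 5s² + 4s - 5 = 0.
Discriminant: (4)² − 4·5·(-5) = 116.
Quadratic formula: s = (-4 ± √116) / 10.
So s = -2/5 + √(29)/5 ≈ 0.677 or s = -√(29)/5 - 2/5 ≈ -1.477.

s = -1.477 or s = 0.677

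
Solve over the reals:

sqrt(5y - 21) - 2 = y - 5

y = 5 or y = 6

Isolate the radical: sqrt(5y - 21) = y - 3.
Square both sides: 5y - 21 = (y - 3)^2.
Expand and rearrange: y^2 - 11y + 30 = 0.
Solving gives y = 6 or y = 5.
Check each candidate in the original equation:
  y = 6: sqrt(9) = 3, while y - 3 = 3 — valid.
  y = 5: sqrt(4) = 2, while y - 3 = 2 — valid.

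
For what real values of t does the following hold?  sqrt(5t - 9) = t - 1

t = 2 or t = 5

Square both sides: 5t - 9 = (t - 1)^2.
Expand and rearrange: t^2 - 7t + 10 = 0.
Solving gives t = 5 or t = 2.
Check each candidate in the original equation:
  t = 5: sqrt(16) = 4, while t - 1 = 4 — valid.
  t = 2: sqrt(1) = 1, while t - 1 = 1 — valid.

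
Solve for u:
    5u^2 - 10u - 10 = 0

u = -0.7321 or u = 2.7321

Discriminant: (-10)^2 - 4*5*(-10) = 300.
Quadratic formula: u = (10 +/- sqrt(300)) / 10.
So u = 1 + sqrt(3) ~= 2.7321 or u = 1 - sqrt(3) ~= -0.7321.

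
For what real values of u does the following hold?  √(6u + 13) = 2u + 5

Square both sides: 6u + 13 = (2u + 5)².
Expand and rearrange: 4u² + 14u + 12 = 0.
Solving gives u = -1.5 or u = -2.
Check each candidate in the original equation:
  u = -1.5: √(4) = 2, while 2u + 5 = 2 — valid.
  u = -2: √(1) = 1, while 2u + 5 = 1 — valid.

u = -2 or u = -1.5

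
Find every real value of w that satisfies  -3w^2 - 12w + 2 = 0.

Discriminant: (-12)^2 - 4*(-3)*2 = 168.
Quadratic formula: w = (12 +/- sqrt(168)) / (-6).
So w = -sqrt(42)/3 - 2 ~= -4.1602 or w = -2 + sqrt(42)/3 ~= 0.1602.

w = -4.1602 or w = 0.1602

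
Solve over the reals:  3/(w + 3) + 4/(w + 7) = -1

Multiply both sides by (w + 3)(w + 7):
3(w + 7) + 4(w + 3) = -(w + 3)(w + 7).
Expand and collect terms: -w^2 - 17w - 54 = 0.
By the quadratic formula, w = (17 +/- sqrt(73)) / -2, so w ~= -12.772 or w ~= -4.228.
Neither value makes a denominator zero (w != -3, w != -7), so both are valid.

w = -12.772 or w = -4.228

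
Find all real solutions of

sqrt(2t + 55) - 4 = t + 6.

t = -3

Isolate the radical: sqrt(2t + 55) = t + 10.
Square both sides: 2t + 55 = (t + 10)^2.
Expand and rearrange: t^2 + 18t + 45 = 0.
Solving gives t = -3 or t = -15.
Check each candidate in the original equation:
  t = -3: sqrt(49) = 7, while t + 10 = 7 — valid.
  t = -15: sqrt(25) = 5, while t + 10 = -5 — extraneous.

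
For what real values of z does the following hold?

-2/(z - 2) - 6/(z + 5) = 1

Multiply both sides by (z - 2)(z + 5):
-2(z + 5) - 6(z - 2) = (z - 2)(z + 5).
Expand and collect terms: z² + 11z - 12 = 0.
Factor or apply the quadratic formula: z = 1 or z = -12.
Neither value makes a denominator zero (z ≠ 2, z ≠ -5), so both are valid.

z = -12 or z = 1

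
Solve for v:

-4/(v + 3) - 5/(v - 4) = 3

Multiply both sides by (v + 3)(v - 4):
-4(v - 4) - 5(v + 3) = 3(v + 3)(v - 4).
Expand and collect terms: 3v² + 6v - 37 = 0.
By the quadratic formula, v = (-6 ± √480) / 6, so v ≈ 2.6515 or v ≈ -4.6515.
Neither value makes a denominator zero (v ≠ -3, v ≠ 4), so both are valid.

v = -4.6515 or v = 2.6515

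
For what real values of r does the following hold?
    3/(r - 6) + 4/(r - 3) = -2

r = 0.2878 or r = 5.2122

Multiply both sides by (r - 6)(r - 3):
3(r - 3) + 4(r - 6) = -2(r - 6)(r - 3).
Expand and collect terms: -2r^2 + 11r - 3 = 0.
By the quadratic formula, r = (-11 +/- sqrt(97)) / -4, so r ~= 0.2878 or r ~= 5.2122.
Neither value makes a denominator zero (r != 6, r != 3), so both are valid.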